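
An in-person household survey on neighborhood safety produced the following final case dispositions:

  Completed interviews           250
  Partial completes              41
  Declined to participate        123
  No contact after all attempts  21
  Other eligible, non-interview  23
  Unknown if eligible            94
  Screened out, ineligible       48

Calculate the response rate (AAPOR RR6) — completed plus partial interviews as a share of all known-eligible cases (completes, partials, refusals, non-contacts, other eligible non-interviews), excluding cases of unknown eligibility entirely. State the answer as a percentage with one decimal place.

Numerator → 250 + 41 = 291
Denominator → 250 + 41 + 123 + 21 + 23 = 458
RR6 = 291 / 458 = 0.6354

63.5%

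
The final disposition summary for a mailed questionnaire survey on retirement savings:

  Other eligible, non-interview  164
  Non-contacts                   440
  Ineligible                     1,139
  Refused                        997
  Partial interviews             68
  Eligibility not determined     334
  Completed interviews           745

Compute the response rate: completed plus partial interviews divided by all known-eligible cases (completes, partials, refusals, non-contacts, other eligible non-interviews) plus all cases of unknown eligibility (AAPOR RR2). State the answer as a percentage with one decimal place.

29.6%

Numerator: 745 + 68 = 813
Base: 745 + 68 + 997 + 440 + 164 + 334 = 2748
RR2 = 813 / 2748 = 0.2959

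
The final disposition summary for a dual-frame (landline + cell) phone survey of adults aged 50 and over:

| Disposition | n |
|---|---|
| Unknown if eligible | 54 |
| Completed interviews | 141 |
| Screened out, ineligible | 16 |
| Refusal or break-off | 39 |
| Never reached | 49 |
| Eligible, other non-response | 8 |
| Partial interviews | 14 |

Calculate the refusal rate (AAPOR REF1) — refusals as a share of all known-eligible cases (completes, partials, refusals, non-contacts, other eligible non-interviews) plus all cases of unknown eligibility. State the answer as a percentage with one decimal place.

12.8%

Top → 39
Denominator → 141 + 14 + 39 + 49 + 8 + 54 = 305
REF1 = 39 / 305 = 0.1279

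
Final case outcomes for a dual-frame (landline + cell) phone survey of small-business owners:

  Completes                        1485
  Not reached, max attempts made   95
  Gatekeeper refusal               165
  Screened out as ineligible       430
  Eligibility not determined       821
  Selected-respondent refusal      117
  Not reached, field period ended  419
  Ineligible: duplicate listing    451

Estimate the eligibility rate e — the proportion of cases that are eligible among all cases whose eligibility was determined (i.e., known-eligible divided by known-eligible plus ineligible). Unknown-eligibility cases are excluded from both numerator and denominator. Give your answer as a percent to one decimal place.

72.1%

Refusal or break-off = 165 + 117 = 282
Never reached = 419 + 95 = 514
Screened out, ineligible = 430 + 451 = 881
Known eligible: 1485 + 282 + 514 = 2281
e = 2281 / (2281 + 881) = 2281 / 3162 = 0.7214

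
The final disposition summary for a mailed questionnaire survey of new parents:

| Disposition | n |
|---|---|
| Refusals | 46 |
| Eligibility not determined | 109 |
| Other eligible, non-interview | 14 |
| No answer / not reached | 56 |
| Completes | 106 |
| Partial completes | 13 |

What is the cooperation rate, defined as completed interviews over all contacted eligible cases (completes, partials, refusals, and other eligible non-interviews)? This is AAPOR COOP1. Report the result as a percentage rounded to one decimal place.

Num → 106
Base → 106 + 13 + 46 + 14 = 179
COOP1 = 106 / 179 = 0.5922

59.2%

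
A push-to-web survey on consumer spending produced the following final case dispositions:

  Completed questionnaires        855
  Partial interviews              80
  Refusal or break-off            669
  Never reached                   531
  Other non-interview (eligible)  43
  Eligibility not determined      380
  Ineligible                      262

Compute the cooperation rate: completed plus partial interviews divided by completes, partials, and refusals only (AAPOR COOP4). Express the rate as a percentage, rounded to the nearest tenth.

58.3%

Top → 855 + 80 = 935
Base → 855 + 80 + 669 = 1604
COOP4 = 935 / 1604 = 0.5829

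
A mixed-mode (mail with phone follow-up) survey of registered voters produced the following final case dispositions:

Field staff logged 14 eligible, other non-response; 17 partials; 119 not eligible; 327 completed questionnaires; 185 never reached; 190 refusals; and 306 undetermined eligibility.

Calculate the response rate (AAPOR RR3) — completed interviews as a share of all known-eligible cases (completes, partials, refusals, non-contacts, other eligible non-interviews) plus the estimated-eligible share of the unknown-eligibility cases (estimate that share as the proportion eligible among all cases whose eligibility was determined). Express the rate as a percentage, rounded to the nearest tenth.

32.8%

Numerator → 327
Determined eligible → 327 + 17 + 190 + 185 + 14 = 733
e = 733 / (733 + 119) = 733 / 852 = 0.8603
Estimated eligible among unknowns → 0.8603 × 306 = 263.25
Base → 733 + 263.25 = 996.25
RR3 = 327 / 996.25 = 0.3282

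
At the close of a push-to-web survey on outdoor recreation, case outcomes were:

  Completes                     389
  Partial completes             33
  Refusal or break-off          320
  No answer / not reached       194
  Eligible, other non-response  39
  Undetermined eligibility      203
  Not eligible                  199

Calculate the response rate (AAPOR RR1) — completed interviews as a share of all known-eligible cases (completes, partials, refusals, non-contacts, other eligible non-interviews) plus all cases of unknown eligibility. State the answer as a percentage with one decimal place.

Top: 389
Denom: 389 + 33 + 320 + 194 + 39 + 203 = 1178
RR1 = 389 / 1178 = 0.3302

33.0%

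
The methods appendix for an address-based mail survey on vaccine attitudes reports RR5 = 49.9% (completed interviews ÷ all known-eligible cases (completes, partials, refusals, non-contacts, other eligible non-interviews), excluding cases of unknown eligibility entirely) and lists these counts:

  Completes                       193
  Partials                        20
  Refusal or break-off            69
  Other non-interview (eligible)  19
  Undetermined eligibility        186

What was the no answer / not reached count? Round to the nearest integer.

86

RR5 = 193 / D = 0.499
D = 193 / 0.499 = 386.8
Other denominator terms total 301
no answer / not reached = 386.8 − 301 ≈ 86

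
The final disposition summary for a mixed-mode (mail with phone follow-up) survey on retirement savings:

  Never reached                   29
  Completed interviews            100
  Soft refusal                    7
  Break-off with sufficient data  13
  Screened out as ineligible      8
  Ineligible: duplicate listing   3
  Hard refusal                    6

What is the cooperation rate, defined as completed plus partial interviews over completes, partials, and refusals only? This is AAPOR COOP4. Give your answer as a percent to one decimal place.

Refused = 6 + 7 = 13
Ineligible = 8 + 3 = 11
Num → 100 + 13 = 113
Base → 100 + 13 + 13 = 126
COOP4 = 113 / 126 = 0.8968

89.7%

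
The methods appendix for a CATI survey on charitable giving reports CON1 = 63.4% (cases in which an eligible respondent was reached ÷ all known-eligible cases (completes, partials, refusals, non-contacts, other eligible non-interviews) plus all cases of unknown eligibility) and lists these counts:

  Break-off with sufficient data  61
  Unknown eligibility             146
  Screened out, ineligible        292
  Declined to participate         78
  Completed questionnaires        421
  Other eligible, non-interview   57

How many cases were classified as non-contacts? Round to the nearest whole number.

Num: 421 + 61 + 78 + 57 = 617
CON1 = 617 / D = 0.634
D = 617 / 0.634 = 973.2
Rest of base = 763
non-contacts = 973.2 − 763 ≈ 210

210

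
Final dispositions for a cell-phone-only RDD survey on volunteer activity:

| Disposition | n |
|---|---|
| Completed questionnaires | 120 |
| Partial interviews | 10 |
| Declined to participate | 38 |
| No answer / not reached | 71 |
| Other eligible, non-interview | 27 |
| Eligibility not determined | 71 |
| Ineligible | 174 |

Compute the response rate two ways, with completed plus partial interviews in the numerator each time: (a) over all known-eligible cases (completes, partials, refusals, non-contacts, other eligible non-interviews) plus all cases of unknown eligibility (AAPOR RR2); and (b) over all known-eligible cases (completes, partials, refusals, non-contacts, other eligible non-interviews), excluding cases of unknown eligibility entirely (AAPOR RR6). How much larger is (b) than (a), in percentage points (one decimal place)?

Numerator → 120 + 10 = 130
Denominator → 120 + 10 + 38 + 71 + 27 + 71 = 337
RR2 = 130 / 337 = 0.3858
Denominator → 120 + 10 + 38 + 71 + 27 = 266
RR6 = 130 / 266 = 0.4887
Difference = 48.87 − 38.58 = 10.29 percentage points

10.3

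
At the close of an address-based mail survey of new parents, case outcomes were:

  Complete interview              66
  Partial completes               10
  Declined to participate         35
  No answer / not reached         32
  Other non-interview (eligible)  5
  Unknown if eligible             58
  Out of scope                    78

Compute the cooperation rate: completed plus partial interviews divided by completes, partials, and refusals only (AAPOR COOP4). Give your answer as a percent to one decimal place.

68.5%

Num → 66 + 10 = 76
Denominator → 66 + 10 + 35 = 111
COOP4 = 76 / 111 = 0.6847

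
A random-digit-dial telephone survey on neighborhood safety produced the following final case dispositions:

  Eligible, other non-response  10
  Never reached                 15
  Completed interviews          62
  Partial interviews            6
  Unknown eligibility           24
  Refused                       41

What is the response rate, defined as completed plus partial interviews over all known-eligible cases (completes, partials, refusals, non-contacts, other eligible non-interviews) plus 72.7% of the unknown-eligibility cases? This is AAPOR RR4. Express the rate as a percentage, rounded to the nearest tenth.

44.9%

Num = 62 + 6 = 68
Known eligible = 62 + 6 + 41 + 15 + 10 = 134
e × U = 0.7270 × 24 = 17.45
Base = 134 + 17.45 = 151.45
RR4 = 68 / 151.45 = 0.4490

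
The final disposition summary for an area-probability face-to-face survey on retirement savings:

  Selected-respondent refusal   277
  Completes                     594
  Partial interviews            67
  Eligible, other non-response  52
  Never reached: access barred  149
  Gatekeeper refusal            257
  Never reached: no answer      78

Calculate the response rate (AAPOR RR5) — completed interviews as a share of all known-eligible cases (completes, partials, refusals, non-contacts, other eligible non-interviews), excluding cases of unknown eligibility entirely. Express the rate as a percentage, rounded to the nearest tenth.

40.3%

Refusals = 257 + 277 = 534
No answer / not reached = 78 + 149 = 227
Top → 594
Base → 594 + 67 + 534 + 227 + 52 = 1474
RR5 = 594 / 1474 = 0.4030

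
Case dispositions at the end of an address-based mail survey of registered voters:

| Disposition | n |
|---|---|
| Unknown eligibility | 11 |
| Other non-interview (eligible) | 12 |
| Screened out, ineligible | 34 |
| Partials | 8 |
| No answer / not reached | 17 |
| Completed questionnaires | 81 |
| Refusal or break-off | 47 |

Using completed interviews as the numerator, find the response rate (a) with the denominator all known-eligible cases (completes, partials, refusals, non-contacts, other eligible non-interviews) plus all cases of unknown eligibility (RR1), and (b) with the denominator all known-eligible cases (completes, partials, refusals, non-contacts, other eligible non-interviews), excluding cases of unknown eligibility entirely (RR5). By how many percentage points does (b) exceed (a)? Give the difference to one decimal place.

Numerator: 81
Base: 81 + 8 + 47 + 17 + 12 + 11 = 176
RR1 = 81 / 176 = 0.4602
Base: 81 + 8 + 47 + 17 + 12 = 165
RR5 = 81 / 165 = 0.4909
Difference = 49.09 − 46.02 = 3.07 percentage points

3.1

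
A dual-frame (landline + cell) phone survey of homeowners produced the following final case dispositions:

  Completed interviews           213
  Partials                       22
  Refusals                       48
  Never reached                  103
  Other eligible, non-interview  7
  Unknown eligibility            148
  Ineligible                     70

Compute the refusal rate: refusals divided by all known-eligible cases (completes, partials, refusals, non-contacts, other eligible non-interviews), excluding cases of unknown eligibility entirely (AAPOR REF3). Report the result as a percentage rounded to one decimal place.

Num = 48
Base = 213 + 22 + 48 + 103 + 7 = 393
REF3 = 48 / 393 = 0.1221

12.2%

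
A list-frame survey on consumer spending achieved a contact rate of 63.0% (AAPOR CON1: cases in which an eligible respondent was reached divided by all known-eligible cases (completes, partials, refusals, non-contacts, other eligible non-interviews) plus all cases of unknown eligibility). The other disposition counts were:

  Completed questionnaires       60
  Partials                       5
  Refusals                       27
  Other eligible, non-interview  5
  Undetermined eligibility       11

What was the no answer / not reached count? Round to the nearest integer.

46

Num = 60 + 5 + 27 + 5 = 97
CON1 = 97 / D = 0.630
D = 97 / 0.630 = 154.0
Other denominator terms total 108
no answer / not reached = 154.0 − 108 ≈ 46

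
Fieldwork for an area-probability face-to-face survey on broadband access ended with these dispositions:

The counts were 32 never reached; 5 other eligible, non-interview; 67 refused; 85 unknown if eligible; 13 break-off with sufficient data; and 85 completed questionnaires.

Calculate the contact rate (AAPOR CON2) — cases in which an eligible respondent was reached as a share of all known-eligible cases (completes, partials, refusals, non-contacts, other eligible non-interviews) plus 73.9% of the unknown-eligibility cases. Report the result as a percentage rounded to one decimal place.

64.2%

Num: 85 + 13 + 67 + 5 = 170
Eligible (known): 85 + 13 + 67 + 32 + 5 = 202
Eligible share of unknowns: 0.7390 × 85 = 62.81
Base: 202 + 62.81 = 264.81
CON2 = 170 / 264.81 = 0.6420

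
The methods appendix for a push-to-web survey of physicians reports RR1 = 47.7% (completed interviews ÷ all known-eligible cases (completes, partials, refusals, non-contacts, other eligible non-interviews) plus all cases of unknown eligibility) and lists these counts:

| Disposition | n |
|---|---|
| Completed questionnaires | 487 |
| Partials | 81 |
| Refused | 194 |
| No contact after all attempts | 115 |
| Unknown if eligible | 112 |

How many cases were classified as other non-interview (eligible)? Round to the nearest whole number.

RR1 = 487 / D = 0.477
D = 487 / 0.477 = 1021.0
Other denominator terms total 989
other non-interview (eligible) = 1021.0 − 989 ≈ 32

32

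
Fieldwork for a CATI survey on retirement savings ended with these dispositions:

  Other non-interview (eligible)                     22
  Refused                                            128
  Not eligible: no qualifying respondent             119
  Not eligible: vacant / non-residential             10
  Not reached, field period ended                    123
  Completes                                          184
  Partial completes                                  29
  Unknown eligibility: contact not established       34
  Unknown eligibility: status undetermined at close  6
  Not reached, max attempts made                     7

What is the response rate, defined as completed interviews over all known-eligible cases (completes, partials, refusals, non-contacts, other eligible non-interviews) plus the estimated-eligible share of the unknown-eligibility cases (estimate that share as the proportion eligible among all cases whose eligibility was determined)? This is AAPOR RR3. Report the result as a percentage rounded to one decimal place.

Non-contacts = 123 + 7 = 130
Unknown if eligible = 34 + 6 = 40
Out of scope = 119 + 10 = 129
Numerator: 184
Determined eligible: 184 + 29 + 128 + 130 + 22 = 493
e = 493 / (493 + 129) = 493 / 622 = 0.7926
Eligible share of unknowns: 0.7926 × 40 = 31.70
Base: 493 + 31.70 = 524.70
RR3 = 184 / 524.70 = 0.3507

35.1%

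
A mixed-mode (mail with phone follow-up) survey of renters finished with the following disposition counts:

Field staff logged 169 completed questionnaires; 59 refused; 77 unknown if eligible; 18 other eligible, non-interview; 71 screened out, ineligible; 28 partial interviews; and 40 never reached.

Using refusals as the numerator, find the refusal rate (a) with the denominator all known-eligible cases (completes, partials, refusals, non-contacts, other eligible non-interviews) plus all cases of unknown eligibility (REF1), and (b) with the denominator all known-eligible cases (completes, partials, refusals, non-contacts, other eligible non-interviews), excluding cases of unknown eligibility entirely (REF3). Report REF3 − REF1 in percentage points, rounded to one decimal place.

Numerator: 59
Base: 169 + 28 + 59 + 40 + 18 + 77 = 391
REF1 = 59 / 391 = 0.1509
Base: 169 + 28 + 59 + 40 + 18 = 314
REF3 = 59 / 314 = 0.1879
Difference = 18.79 − 15.09 = 3.70 percentage points

3.7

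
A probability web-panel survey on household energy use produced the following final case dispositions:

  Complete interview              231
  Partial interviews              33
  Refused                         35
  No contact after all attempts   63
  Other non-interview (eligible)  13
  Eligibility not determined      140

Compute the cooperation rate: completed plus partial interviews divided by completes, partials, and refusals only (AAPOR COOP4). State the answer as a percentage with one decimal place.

88.3%

Top → 231 + 33 = 264
Base → 231 + 33 + 35 = 299
COOP4 = 264 / 299 = 0.8829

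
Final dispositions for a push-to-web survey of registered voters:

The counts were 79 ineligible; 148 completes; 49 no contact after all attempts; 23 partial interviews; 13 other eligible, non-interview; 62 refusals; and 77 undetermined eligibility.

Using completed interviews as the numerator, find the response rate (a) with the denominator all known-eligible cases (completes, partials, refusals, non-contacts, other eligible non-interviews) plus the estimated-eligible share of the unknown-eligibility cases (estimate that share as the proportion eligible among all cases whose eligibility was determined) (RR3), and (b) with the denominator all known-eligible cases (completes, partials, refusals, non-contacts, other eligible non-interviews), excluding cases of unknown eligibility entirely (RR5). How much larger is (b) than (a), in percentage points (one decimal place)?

8.6

Top → 148
Known eligible → 148 + 23 + 62 + 49 + 13 = 295
e = 295 / (295 + 79) = 295 / 374 = 0.7888
Eligible share of unknowns → 0.7888 × 77 = 60.74
Denominator → 295 + 60.74 = 355.74
RR3 = 148 / 355.74 = 0.4160
Denominator → 148 + 23 + 62 + 49 + 13 = 295
RR5 = 148 / 295 = 0.5017
Difference = 50.17 − 41.60 = 8.57 percentage points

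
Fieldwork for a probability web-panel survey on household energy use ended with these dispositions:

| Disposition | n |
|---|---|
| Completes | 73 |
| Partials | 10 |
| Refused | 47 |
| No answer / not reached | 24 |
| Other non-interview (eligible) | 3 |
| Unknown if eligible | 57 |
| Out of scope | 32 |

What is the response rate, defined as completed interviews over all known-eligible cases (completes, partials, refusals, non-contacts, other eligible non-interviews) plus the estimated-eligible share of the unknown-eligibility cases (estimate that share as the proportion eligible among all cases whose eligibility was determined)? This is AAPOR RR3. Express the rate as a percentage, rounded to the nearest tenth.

35.7%

Num = 73
Determined eligible = 73 + 10 + 47 + 24 + 3 = 157
e = 157 / (157 + 32) = 157 / 189 = 0.8307
Estimated eligible among unknowns = 0.8307 × 57 = 47.35
Base = 157 + 47.35 = 204.35
RR3 = 73 / 204.35 = 0.3572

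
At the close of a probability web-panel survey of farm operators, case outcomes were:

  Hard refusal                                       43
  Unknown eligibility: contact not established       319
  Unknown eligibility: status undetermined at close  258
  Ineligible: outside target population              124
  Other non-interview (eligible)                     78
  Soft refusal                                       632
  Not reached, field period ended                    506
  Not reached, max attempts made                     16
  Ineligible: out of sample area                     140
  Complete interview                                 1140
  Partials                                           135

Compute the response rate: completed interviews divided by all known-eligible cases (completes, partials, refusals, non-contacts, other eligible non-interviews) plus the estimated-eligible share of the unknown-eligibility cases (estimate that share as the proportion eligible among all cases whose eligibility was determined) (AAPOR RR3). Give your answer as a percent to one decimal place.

37.1%

Refusal or break-off = 43 + 632 = 675
No contact after all attempts = 506 + 16 = 522
Unknown if eligible = 319 + 258 = 577
Not eligible = 124 + 140 = 264
Top = 1140
Determined eligible = 1140 + 135 + 675 + 522 + 78 = 2550
e = 2550 / (2550 + 264) = 2550 / 2814 = 0.9062
e × U = 0.9062 × 577 = 522.88
Base = 2550 + 522.88 = 3072.88
RR3 = 1140 / 3072.88 = 0.3710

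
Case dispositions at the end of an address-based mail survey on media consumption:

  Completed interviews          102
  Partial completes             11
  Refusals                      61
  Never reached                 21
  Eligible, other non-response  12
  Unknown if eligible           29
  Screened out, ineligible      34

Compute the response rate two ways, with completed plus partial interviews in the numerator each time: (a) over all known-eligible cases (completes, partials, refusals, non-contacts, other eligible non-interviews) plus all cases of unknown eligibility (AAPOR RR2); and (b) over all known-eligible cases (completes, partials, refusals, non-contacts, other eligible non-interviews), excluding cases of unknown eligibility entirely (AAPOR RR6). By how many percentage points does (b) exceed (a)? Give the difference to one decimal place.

6.7

Num = 102 + 11 = 113
Base = 102 + 11 + 61 + 21 + 12 + 29 = 236
RR2 = 113 / 236 = 0.4788
Base = 102 + 11 + 61 + 21 + 12 = 207
RR6 = 113 / 207 = 0.5459
Difference = 54.59 − 47.88 = 6.71 percentage points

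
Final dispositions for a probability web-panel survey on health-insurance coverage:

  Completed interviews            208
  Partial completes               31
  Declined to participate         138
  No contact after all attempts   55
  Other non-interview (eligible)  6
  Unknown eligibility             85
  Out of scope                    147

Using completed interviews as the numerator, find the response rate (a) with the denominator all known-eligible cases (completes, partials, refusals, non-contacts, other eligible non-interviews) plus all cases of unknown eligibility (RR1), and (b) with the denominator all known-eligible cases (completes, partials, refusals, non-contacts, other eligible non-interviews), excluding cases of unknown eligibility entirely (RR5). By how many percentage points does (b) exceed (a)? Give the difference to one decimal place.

7.7

Numerator → 208
Denominator → 208 + 31 + 138 + 55 + 6 + 85 = 523
RR1 = 208 / 523 = 0.3977
Denominator → 208 + 31 + 138 + 55 + 6 = 438
RR5 = 208 / 438 = 0.4749
Difference = 47.49 − 39.77 = 7.72 percentage points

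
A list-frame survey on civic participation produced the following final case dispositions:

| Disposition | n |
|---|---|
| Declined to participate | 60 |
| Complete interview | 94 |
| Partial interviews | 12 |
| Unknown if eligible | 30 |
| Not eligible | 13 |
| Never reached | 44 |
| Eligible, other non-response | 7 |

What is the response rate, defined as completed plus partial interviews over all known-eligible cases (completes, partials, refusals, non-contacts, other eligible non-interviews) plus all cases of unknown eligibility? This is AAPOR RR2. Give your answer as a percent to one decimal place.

Top: 94 + 12 = 106
Base: 94 + 12 + 60 + 44 + 7 + 30 = 247
RR2 = 106 / 247 = 0.4291

42.9%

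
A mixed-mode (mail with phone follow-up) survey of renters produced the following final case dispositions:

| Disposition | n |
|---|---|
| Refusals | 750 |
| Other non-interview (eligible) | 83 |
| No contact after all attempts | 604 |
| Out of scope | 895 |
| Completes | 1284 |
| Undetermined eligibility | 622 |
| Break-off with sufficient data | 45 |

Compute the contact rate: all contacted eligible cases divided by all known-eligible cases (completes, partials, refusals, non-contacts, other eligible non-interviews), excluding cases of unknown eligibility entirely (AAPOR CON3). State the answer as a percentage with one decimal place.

78.2%

Top → 1284 + 45 + 750 + 83 = 2162
Denom → 1284 + 45 + 750 + 604 + 83 = 2766
CON3 = 2162 / 2766 = 0.7816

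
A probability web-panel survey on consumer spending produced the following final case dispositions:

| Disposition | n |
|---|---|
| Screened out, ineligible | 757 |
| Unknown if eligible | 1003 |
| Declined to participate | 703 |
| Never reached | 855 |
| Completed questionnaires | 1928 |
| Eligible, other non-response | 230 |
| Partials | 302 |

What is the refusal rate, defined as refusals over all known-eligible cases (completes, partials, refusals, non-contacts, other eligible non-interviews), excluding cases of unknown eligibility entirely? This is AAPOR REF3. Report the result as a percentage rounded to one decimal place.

17.5%

Top = 703
Denominator = 1928 + 302 + 703 + 855 + 230 = 4018
REF3 = 703 / 4018 = 0.1750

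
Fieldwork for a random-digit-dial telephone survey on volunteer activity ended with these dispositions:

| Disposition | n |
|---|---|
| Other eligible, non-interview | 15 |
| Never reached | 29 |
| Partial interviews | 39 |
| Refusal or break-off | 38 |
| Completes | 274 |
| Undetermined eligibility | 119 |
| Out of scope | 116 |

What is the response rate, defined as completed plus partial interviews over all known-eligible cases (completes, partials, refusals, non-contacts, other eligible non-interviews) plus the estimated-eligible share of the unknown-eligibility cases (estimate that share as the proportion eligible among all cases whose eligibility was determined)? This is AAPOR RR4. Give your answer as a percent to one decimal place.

Top → 274 + 39 = 313
Known eligible → 274 + 39 + 38 + 29 + 15 = 395
e = 395 / (395 + 116) = 395 / 511 = 0.7730
Eligible share of unknowns → 0.7730 × 119 = 91.99
Base → 395 + 91.99 = 486.99
RR4 = 313 / 486.99 = 0.6427

64.3%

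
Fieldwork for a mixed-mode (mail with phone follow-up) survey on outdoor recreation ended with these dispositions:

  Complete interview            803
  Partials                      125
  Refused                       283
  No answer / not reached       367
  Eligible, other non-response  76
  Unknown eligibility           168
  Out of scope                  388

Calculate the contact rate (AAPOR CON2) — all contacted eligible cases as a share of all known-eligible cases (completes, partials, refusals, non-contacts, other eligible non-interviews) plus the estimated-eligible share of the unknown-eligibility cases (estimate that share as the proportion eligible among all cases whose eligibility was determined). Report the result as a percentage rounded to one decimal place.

Num → 803 + 125 + 283 + 76 = 1287
Eligible (known) → 803 + 125 + 283 + 367 + 76 = 1654
e = 1654 / (1654 + 388) = 1654 / 2042 = 0.8100
Estimated eligible among unknowns → 0.8100 × 168 = 136.08
Denominator → 1654 + 136.08 = 1790.08
CON2 = 1287 / 1790.08 = 0.7190

71.9%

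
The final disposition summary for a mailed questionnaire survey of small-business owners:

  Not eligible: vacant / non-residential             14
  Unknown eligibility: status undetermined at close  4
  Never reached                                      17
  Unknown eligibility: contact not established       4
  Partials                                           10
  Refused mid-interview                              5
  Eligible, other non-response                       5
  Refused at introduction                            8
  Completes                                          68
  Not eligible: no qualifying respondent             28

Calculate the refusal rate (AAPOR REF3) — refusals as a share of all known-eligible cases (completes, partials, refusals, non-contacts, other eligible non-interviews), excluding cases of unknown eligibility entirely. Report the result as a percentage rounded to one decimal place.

11.5%

Refusals = 8 + 5 = 13
Eligibility not determined = 4 + 4 = 8
Ineligible = 28 + 14 = 42
Num: 13
Denominator: 68 + 10 + 13 + 17 + 5 = 113
REF3 = 13 / 113 = 0.1150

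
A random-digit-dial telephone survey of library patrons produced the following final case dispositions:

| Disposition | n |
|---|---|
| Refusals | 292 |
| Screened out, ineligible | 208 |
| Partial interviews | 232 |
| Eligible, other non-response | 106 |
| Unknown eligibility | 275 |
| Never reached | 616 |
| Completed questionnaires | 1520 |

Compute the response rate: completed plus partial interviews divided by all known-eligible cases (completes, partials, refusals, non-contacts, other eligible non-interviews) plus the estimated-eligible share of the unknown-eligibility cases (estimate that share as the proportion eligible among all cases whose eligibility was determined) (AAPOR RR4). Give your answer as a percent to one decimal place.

58.0%

Numerator: 1520 + 232 = 1752
Determined eligible: 1520 + 232 + 292 + 616 + 106 = 2766
e = 2766 / (2766 + 208) = 2766 / 2974 = 0.9301
e × U: 0.9301 × 275 = 255.78
Denominator: 2766 + 255.78 = 3021.78
RR4 = 1752 / 3021.78 = 0.5798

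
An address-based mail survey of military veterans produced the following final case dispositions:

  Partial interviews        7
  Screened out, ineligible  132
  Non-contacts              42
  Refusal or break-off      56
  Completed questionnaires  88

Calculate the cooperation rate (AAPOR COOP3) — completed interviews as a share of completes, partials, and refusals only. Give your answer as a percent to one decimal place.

58.3%

Top: 88
Denom: 88 + 7 + 56 = 151
COOP3 = 88 / 151 = 0.5828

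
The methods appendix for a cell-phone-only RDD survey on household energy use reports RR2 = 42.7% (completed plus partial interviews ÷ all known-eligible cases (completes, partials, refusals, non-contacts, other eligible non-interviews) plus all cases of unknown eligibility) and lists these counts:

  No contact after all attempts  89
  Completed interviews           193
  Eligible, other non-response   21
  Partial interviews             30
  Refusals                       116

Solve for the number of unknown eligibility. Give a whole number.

Numerator: 193 + 30 = 223
RR2 = 223 / D = 0.427
D = 223 / 0.427 = 522.2
Remaining denominator categories sum to 449
unknown eligibility = 522.2 − 449 ≈ 73

73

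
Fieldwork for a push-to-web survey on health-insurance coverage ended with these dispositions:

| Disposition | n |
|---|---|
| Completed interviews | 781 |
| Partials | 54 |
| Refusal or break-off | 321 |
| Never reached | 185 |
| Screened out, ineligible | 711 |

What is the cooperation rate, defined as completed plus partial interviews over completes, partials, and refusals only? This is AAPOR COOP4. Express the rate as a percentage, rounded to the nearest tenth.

Num = 781 + 54 = 835
Denominator = 781 + 54 + 321 = 1156
COOP4 = 835 / 1156 = 0.7223

72.2%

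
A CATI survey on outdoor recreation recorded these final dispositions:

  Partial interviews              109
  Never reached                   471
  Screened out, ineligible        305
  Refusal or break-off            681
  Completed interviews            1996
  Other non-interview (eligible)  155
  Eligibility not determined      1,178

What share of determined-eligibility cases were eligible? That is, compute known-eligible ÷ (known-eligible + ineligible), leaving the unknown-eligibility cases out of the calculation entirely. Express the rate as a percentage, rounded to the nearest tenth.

Eligible (known) = 1996 + 109 + 681 + 471 + 155 = 3412
e = 3412 / (3412 + 305) = 3412 / 3717 = 0.9179

91.8%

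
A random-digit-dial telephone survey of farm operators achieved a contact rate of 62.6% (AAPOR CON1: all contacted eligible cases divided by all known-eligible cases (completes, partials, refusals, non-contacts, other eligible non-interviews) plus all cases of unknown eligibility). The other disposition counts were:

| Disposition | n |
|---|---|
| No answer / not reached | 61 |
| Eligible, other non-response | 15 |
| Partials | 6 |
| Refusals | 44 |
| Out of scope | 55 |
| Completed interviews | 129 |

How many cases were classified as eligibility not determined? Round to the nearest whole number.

55

Top: 129 + 6 + 44 + 15 = 194
CON1 = 194 / D = 0.626
D = 194 / 0.626 = 309.9
Remaining denominator categories sum to 255
eligibility not determined = 309.9 − 255 ≈ 55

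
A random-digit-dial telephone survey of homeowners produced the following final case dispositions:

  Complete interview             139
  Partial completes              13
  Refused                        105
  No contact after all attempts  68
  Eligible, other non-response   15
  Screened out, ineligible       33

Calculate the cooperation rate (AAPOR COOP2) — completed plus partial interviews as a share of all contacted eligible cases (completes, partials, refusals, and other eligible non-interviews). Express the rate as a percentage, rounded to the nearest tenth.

55.9%

Num: 139 + 13 = 152
Base: 139 + 13 + 105 + 15 = 272
COOP2 = 152 / 272 = 0.5588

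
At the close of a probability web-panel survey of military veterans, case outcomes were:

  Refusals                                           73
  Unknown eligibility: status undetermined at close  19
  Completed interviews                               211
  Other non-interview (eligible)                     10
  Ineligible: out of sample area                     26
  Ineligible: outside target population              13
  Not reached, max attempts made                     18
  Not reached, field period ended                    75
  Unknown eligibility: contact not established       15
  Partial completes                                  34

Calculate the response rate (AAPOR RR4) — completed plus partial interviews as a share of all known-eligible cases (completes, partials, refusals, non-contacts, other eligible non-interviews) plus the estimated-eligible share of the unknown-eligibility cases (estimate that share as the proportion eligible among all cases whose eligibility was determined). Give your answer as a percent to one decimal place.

54.2%

Non-contacts = 75 + 18 = 93
Undetermined eligibility = 15 + 19 = 34
Ineligible = 13 + 26 = 39
Num: 211 + 34 = 245
Known eligible: 211 + 34 + 73 + 93 + 10 = 421
e = 421 / (421 + 39) = 421 / 460 = 0.9152
Eligible share of unknowns: 0.9152 × 34 = 31.12
Denominator: 421 + 31.12 = 452.12
RR4 = 245 / 452.12 = 0.5419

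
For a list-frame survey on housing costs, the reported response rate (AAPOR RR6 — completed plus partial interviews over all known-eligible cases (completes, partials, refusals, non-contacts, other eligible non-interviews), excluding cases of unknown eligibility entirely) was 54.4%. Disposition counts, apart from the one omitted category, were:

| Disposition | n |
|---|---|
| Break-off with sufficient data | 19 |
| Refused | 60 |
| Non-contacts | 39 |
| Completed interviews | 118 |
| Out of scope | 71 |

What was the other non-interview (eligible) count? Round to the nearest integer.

Numerator → 118 + 19 = 137
RR6 = 137 / D = 0.544
D = 137 / 0.544 = 251.8
Remaining denominator categories sum to 236
other non-interview (eligible) = 251.8 − 236 ≈ 16

16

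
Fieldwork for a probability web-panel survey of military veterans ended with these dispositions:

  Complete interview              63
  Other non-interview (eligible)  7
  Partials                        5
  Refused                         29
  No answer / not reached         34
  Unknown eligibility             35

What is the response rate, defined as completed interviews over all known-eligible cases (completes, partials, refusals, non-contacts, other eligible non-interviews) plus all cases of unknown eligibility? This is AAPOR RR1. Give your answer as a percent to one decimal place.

Num → 63
Base → 63 + 5 + 29 + 34 + 7 + 35 = 173
RR1 = 63 / 173 = 0.3642

36.4%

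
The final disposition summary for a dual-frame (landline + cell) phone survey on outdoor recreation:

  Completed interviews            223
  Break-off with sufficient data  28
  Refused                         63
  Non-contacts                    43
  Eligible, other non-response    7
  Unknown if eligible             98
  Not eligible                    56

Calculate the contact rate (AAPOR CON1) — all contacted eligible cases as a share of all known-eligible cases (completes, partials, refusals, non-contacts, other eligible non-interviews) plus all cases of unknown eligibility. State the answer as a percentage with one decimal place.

Top = 223 + 28 + 63 + 7 = 321
Base = 223 + 28 + 63 + 43 + 7 + 98 = 462
CON1 = 321 / 462 = 0.6948

69.5%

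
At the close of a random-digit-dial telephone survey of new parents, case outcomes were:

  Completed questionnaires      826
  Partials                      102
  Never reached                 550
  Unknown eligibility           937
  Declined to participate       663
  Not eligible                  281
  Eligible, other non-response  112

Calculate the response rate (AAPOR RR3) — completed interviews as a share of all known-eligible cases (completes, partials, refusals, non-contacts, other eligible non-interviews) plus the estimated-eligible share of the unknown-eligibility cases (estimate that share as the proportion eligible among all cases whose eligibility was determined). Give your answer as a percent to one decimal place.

Top: 826
Determined eligible: 826 + 102 + 663 + 550 + 112 = 2253
e = 2253 / (2253 + 281) = 2253 / 2534 = 0.8891
e × U: 0.8891 × 937 = 833.09
Base: 2253 + 833.09 = 3086.09
RR3 = 826 / 3086.09 = 0.2677

26.8%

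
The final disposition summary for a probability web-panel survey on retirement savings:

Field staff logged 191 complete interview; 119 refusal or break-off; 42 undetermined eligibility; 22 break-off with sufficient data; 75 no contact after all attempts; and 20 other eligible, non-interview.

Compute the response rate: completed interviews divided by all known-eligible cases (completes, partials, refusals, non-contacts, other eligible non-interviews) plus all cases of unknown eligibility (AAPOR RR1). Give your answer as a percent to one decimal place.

Numerator: 191
Denom: 191 + 22 + 119 + 75 + 20 + 42 = 469
RR1 = 191 / 469 = 0.4072

40.7%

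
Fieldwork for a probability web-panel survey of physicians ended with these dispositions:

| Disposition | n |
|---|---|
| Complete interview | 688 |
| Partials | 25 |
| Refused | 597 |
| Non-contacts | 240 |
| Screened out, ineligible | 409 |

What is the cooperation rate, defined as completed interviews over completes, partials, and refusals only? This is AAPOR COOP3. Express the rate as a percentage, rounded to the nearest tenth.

52.5%

Num: 688
Denom: 688 + 25 + 597 = 1310
COOP3 = 688 / 1310 = 0.5252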